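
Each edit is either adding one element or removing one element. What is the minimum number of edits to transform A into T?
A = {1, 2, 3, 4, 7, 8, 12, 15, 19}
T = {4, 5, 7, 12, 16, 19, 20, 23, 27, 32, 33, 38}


Set A = {1, 2, 3, 4, 7, 8, 12, 15, 19}
Set T = {4, 5, 7, 12, 16, 19, 20, 23, 27, 32, 33, 38}
Elements to remove from A (in A, not in T): {1, 2, 3, 8, 15} → 5 removals
Elements to add to A (in T, not in A): {5, 16, 20, 23, 27, 32, 33, 38} → 8 additions
Total edits = 5 + 8 = 13

13


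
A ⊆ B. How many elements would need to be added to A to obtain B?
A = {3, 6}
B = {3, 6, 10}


Set A = {3, 6}, |A| = 2
Set B = {3, 6, 10}, |B| = 3
Since A ⊆ B: B \ A = {10}
|B| - |A| = 3 - 2 = 1

1


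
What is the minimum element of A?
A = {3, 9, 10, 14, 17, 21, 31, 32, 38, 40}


Set A = {3, 9, 10, 14, 17, 21, 31, 32, 38, 40}
Elements in ascending order: 3, 9, 10, 14, 17, 21, 31, 32, 38, 40
The smallest element is 3.

3


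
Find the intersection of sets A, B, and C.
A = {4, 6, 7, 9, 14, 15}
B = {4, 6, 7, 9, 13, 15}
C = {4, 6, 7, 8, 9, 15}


Set A = {4, 6, 7, 9, 14, 15}
Set B = {4, 6, 7, 9, 13, 15}
Set C = {4, 6, 7, 8, 9, 15}
First, A ∩ B = {4, 6, 7, 9, 15}
Then, (A ∩ B) ∩ C = {4, 6, 7, 9, 15}

{4, 6, 7, 9, 15}


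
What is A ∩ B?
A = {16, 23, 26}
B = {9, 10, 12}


Set A = {16, 23, 26}
Set B = {9, 10, 12}
A ∩ B includes only elements in both sets.
Check each element of A against B:
16 ✗, 23 ✗, 26 ✗
A ∩ B = {}

{}


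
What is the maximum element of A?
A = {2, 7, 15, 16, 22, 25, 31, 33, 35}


Set A = {2, 7, 15, 16, 22, 25, 31, 33, 35}
Elements in ascending order: 2, 7, 15, 16, 22, 25, 31, 33, 35
The largest element is 35.

35


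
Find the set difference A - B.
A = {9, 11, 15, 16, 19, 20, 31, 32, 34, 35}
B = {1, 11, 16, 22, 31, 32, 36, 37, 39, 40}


Set A = {9, 11, 15, 16, 19, 20, 31, 32, 34, 35}
Set B = {1, 11, 16, 22, 31, 32, 36, 37, 39, 40}
A \ B includes elements in A that are not in B.
Check each element of A:
9 (not in B, keep), 11 (in B, remove), 15 (not in B, keep), 16 (in B, remove), 19 (not in B, keep), 20 (not in B, keep), 31 (in B, remove), 32 (in B, remove), 34 (not in B, keep), 35 (not in B, keep)
A \ B = {9, 15, 19, 20, 34, 35}

{9, 15, 19, 20, 34, 35}


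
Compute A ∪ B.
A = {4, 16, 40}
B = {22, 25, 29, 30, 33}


Set A = {4, 16, 40}
Set B = {22, 25, 29, 30, 33}
A ∪ B includes all elements in either set.
Elements from A: {4, 16, 40}
Elements from B not already included: {22, 25, 29, 30, 33}
A ∪ B = {4, 16, 22, 25, 29, 30, 33, 40}

{4, 16, 22, 25, 29, 30, 33, 40}


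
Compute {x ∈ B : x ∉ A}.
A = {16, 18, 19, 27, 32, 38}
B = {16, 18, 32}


Set A = {16, 18, 19, 27, 32, 38}
Set B = {16, 18, 32}
Check each element of B against A:
16 ∈ A, 18 ∈ A, 32 ∈ A
Elements of B not in A: {}

{}


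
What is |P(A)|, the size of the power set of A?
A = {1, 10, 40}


Set A = {1, 10, 40}
|A| = 3
The power set P(A) contains all subsets of A.
|P(A)| = 2^|A| = 2^3 = 8

8


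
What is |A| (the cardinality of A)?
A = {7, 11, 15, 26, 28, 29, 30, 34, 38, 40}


Set A = {7, 11, 15, 26, 28, 29, 30, 34, 38, 40}
Listing elements: 7, 11, 15, 26, 28, 29, 30, 34, 38, 40
Counting: 10 elements
|A| = 10

10


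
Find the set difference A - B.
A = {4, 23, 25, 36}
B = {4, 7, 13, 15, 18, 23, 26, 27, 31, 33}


Set A = {4, 23, 25, 36}
Set B = {4, 7, 13, 15, 18, 23, 26, 27, 31, 33}
A \ B includes elements in A that are not in B.
Check each element of A:
4 (in B, remove), 23 (in B, remove), 25 (not in B, keep), 36 (not in B, keep)
A \ B = {25, 36}

{25, 36}


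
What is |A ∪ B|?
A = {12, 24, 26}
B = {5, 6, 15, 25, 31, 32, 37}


Set A = {12, 24, 26}, |A| = 3
Set B = {5, 6, 15, 25, 31, 32, 37}, |B| = 7
A ∩ B = {}, |A ∩ B| = 0
|A ∪ B| = |A| + |B| - |A ∩ B| = 3 + 7 - 0 = 10

10


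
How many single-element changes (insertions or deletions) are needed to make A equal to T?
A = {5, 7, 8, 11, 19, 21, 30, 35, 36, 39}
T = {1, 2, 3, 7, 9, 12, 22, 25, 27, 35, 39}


Set A = {5, 7, 8, 11, 19, 21, 30, 35, 36, 39}
Set T = {1, 2, 3, 7, 9, 12, 22, 25, 27, 35, 39}
Elements to remove from A (in A, not in T): {5, 8, 11, 19, 21, 30, 36} → 7 removals
Elements to add to A (in T, not in A): {1, 2, 3, 9, 12, 22, 25, 27} → 8 additions
Total edits = 7 + 8 = 15

15


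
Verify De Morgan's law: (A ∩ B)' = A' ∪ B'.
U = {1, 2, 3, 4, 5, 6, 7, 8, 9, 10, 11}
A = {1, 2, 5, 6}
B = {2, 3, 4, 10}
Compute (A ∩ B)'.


U = {1, 2, 3, 4, 5, 6, 7, 8, 9, 10, 11}
A = {1, 2, 5, 6}, B = {2, 3, 4, 10}
A ∩ B = {2}
(A ∩ B)' = U \ (A ∩ B) = {1, 3, 4, 5, 6, 7, 8, 9, 10, 11}
Verification via A' ∪ B': A' = {3, 4, 7, 8, 9, 10, 11}, B' = {1, 5, 6, 7, 8, 9, 11}
A' ∪ B' = {1, 3, 4, 5, 6, 7, 8, 9, 10, 11} ✓

{1, 3, 4, 5, 6, 7, 8, 9, 10, 11}


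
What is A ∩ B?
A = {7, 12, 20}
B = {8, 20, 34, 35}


Set A = {7, 12, 20}
Set B = {8, 20, 34, 35}
A ∩ B includes only elements in both sets.
Check each element of A against B:
7 ✗, 12 ✗, 20 ✓
A ∩ B = {20}

{20}


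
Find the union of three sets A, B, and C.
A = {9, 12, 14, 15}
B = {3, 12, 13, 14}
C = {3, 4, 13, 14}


Set A = {9, 12, 14, 15}
Set B = {3, 12, 13, 14}
Set C = {3, 4, 13, 14}
First, A ∪ B = {3, 9, 12, 13, 14, 15}
Then, (A ∪ B) ∪ C = {3, 4, 9, 12, 13, 14, 15}

{3, 4, 9, 12, 13, 14, 15}


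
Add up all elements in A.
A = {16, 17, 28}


Set A = {16, 17, 28}
Sum = 16 + 17 + 28 = 61

61


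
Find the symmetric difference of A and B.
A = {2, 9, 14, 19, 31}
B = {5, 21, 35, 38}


Set A = {2, 9, 14, 19, 31}
Set B = {5, 21, 35, 38}
A △ B = (A \ B) ∪ (B \ A)
Elements in A but not B: {2, 9, 14, 19, 31}
Elements in B but not A: {5, 21, 35, 38}
A △ B = {2, 5, 9, 14, 19, 21, 31, 35, 38}

{2, 5, 9, 14, 19, 21, 31, 35, 38}


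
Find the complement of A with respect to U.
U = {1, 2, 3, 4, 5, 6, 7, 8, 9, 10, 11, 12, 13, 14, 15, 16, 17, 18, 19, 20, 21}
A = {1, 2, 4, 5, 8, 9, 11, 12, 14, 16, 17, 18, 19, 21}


Universal set U = {1, 2, 3, 4, 5, 6, 7, 8, 9, 10, 11, 12, 13, 14, 15, 16, 17, 18, 19, 20, 21}
Set A = {1, 2, 4, 5, 8, 9, 11, 12, 14, 16, 17, 18, 19, 21}
A' = U \ A = elements in U but not in A
Checking each element of U:
1 (in A, exclude), 2 (in A, exclude), 3 (not in A, include), 4 (in A, exclude), 5 (in A, exclude), 6 (not in A, include), 7 (not in A, include), 8 (in A, exclude), 9 (in A, exclude), 10 (not in A, include), 11 (in A, exclude), 12 (in A, exclude), 13 (not in A, include), 14 (in A, exclude), 15 (not in A, include), 16 (in A, exclude), 17 (in A, exclude), 18 (in A, exclude), 19 (in A, exclude), 20 (not in A, include), 21 (in A, exclude)
A' = {3, 6, 7, 10, 13, 15, 20}

{3, 6, 7, 10, 13, 15, 20}


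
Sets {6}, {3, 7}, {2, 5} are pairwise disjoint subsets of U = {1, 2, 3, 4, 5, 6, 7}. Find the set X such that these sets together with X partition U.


U = {1, 2, 3, 4, 5, 6, 7}
Shown blocks: {6}, {3, 7}, {2, 5}
A partition's blocks are pairwise disjoint and cover U, so the missing block = U \ (union of shown blocks).
Union of shown blocks: {2, 3, 5, 6, 7}
Missing block = U \ (union) = {1, 4}

{1, 4}


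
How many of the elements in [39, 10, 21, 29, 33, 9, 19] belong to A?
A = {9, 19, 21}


Set A = {9, 19, 21}
Candidates: [39, 10, 21, 29, 33, 9, 19]
Check each candidate:
39 ∉ A, 10 ∉ A, 21 ∈ A, 29 ∉ A, 33 ∉ A, 9 ∈ A, 19 ∈ A
Count of candidates in A: 3

3


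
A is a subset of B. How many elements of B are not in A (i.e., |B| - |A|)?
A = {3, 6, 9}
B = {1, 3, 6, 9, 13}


Set A = {3, 6, 9}, |A| = 3
Set B = {1, 3, 6, 9, 13}, |B| = 5
Since A ⊆ B: B \ A = {1, 13}
|B| - |A| = 5 - 3 = 2

2


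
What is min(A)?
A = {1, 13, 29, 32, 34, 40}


Set A = {1, 13, 29, 32, 34, 40}
Elements in ascending order: 1, 13, 29, 32, 34, 40
The smallest element is 1.

1


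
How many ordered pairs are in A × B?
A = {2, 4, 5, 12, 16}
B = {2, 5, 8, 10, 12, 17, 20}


Set A = {2, 4, 5, 12, 16} has 5 elements.
Set B = {2, 5, 8, 10, 12, 17, 20} has 7 elements.
|A × B| = |A| × |B| = 5 × 7 = 35

35


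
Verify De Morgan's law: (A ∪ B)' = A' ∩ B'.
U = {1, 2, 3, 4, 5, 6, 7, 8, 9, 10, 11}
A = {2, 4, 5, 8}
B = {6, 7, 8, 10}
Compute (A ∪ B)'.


U = {1, 2, 3, 4, 5, 6, 7, 8, 9, 10, 11}
A = {2, 4, 5, 8}, B = {6, 7, 8, 10}
A ∪ B = {2, 4, 5, 6, 7, 8, 10}
(A ∪ B)' = U \ (A ∪ B) = {1, 3, 9, 11}
Verification via A' ∩ B': A' = {1, 3, 6, 7, 9, 10, 11}, B' = {1, 2, 3, 4, 5, 9, 11}
A' ∩ B' = {1, 3, 9, 11} ✓

{1, 3, 9, 11}


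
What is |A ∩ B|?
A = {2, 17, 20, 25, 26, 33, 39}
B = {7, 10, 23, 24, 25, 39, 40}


Set A = {2, 17, 20, 25, 26, 33, 39}
Set B = {7, 10, 23, 24, 25, 39, 40}
A ∩ B = {25, 39}
|A ∩ B| = 2

2


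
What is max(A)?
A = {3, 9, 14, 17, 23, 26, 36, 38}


Set A = {3, 9, 14, 17, 23, 26, 36, 38}
Elements in ascending order: 3, 9, 14, 17, 23, 26, 36, 38
The largest element is 38.

38


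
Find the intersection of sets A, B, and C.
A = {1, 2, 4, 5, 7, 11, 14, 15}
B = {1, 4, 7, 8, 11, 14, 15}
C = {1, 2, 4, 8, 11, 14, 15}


Set A = {1, 2, 4, 5, 7, 11, 14, 15}
Set B = {1, 4, 7, 8, 11, 14, 15}
Set C = {1, 2, 4, 8, 11, 14, 15}
First, A ∩ B = {1, 4, 7, 11, 14, 15}
Then, (A ∩ B) ∩ C = {1, 4, 11, 14, 15}

{1, 4, 11, 14, 15}


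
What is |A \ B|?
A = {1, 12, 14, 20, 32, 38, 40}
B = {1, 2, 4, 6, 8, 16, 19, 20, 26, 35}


Set A = {1, 12, 14, 20, 32, 38, 40}
Set B = {1, 2, 4, 6, 8, 16, 19, 20, 26, 35}
A \ B = {12, 14, 32, 38, 40}
|A \ B| = 5

5


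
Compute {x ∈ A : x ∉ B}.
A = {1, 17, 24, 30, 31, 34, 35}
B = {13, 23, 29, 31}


Set A = {1, 17, 24, 30, 31, 34, 35}
Set B = {13, 23, 29, 31}
Check each element of A against B:
1 ∉ B (include), 17 ∉ B (include), 24 ∉ B (include), 30 ∉ B (include), 31 ∈ B, 34 ∉ B (include), 35 ∉ B (include)
Elements of A not in B: {1, 17, 24, 30, 34, 35}

{1, 17, 24, 30, 34, 35}


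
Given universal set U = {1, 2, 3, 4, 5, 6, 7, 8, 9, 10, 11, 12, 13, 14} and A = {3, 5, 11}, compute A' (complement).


Universal set U = {1, 2, 3, 4, 5, 6, 7, 8, 9, 10, 11, 12, 13, 14}
Set A = {3, 5, 11}
A' = U \ A = elements in U but not in A
Checking each element of U:
1 (not in A, include), 2 (not in A, include), 3 (in A, exclude), 4 (not in A, include), 5 (in A, exclude), 6 (not in A, include), 7 (not in A, include), 8 (not in A, include), 9 (not in A, include), 10 (not in A, include), 11 (in A, exclude), 12 (not in A, include), 13 (not in A, include), 14 (not in A, include)
A' = {1, 2, 4, 6, 7, 8, 9, 10, 12, 13, 14}

{1, 2, 4, 6, 7, 8, 9, 10, 12, 13, 14}


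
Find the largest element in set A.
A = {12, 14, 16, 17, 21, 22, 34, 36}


Set A = {12, 14, 16, 17, 21, 22, 34, 36}
Elements in ascending order: 12, 14, 16, 17, 21, 22, 34, 36
The largest element is 36.

36


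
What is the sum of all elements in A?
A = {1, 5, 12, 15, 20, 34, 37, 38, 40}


Set A = {1, 5, 12, 15, 20, 34, 37, 38, 40}
Sum = 1 + 5 + 12 + 15 + 20 + 34 + 37 + 38 + 40 = 202

202


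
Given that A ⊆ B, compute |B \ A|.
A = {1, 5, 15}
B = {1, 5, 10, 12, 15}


Set A = {1, 5, 15}, |A| = 3
Set B = {1, 5, 10, 12, 15}, |B| = 5
Since A ⊆ B: B \ A = {10, 12}
|B| - |A| = 5 - 3 = 2

2


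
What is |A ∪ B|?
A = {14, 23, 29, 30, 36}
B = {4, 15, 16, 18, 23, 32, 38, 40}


Set A = {14, 23, 29, 30, 36}, |A| = 5
Set B = {4, 15, 16, 18, 23, 32, 38, 40}, |B| = 8
A ∩ B = {23}, |A ∩ B| = 1
|A ∪ B| = |A| + |B| - |A ∩ B| = 5 + 8 - 1 = 12

12


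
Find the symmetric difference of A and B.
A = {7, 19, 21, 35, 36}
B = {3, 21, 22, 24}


Set A = {7, 19, 21, 35, 36}
Set B = {3, 21, 22, 24}
A △ B = (A \ B) ∪ (B \ A)
Elements in A but not B: {7, 19, 35, 36}
Elements in B but not A: {3, 22, 24}
A △ B = {3, 7, 19, 22, 24, 35, 36}

{3, 7, 19, 22, 24, 35, 36}


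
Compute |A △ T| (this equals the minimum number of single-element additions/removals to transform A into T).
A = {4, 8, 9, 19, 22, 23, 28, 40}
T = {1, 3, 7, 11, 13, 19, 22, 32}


Set A = {4, 8, 9, 19, 22, 23, 28, 40}
Set T = {1, 3, 7, 11, 13, 19, 22, 32}
Elements to remove from A (in A, not in T): {4, 8, 9, 23, 28, 40} → 6 removals
Elements to add to A (in T, not in A): {1, 3, 7, 11, 13, 32} → 6 additions
Total edits = 6 + 6 = 12

12


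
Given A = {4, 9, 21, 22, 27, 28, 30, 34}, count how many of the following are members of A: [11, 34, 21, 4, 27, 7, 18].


Set A = {4, 9, 21, 22, 27, 28, 30, 34}
Candidates: [11, 34, 21, 4, 27, 7, 18]
Check each candidate:
11 ∉ A, 34 ∈ A, 21 ∈ A, 4 ∈ A, 27 ∈ A, 7 ∉ A, 18 ∉ A
Count of candidates in A: 4

4


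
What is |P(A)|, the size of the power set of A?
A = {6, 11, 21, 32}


Set A = {6, 11, 21, 32}
|A| = 4
The power set P(A) contains all subsets of A.
|P(A)| = 2^|A| = 2^4 = 16

16


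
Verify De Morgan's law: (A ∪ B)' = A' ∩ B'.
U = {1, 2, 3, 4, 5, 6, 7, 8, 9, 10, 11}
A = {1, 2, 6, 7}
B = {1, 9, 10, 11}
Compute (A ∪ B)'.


U = {1, 2, 3, 4, 5, 6, 7, 8, 9, 10, 11}
A = {1, 2, 6, 7}, B = {1, 9, 10, 11}
A ∪ B = {1, 2, 6, 7, 9, 10, 11}
(A ∪ B)' = U \ (A ∪ B) = {3, 4, 5, 8}
Verification via A' ∩ B': A' = {3, 4, 5, 8, 9, 10, 11}, B' = {2, 3, 4, 5, 6, 7, 8}
A' ∩ B' = {3, 4, 5, 8} ✓

{3, 4, 5, 8}


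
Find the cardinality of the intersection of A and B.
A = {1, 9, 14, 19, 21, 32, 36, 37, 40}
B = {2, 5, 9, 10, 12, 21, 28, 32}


Set A = {1, 9, 14, 19, 21, 32, 36, 37, 40}
Set B = {2, 5, 9, 10, 12, 21, 28, 32}
A ∩ B = {9, 21, 32}
|A ∩ B| = 3

3


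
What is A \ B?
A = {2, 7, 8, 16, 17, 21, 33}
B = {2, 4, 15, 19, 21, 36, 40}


Set A = {2, 7, 8, 16, 17, 21, 33}
Set B = {2, 4, 15, 19, 21, 36, 40}
A \ B includes elements in A that are not in B.
Check each element of A:
2 (in B, remove), 7 (not in B, keep), 8 (not in B, keep), 16 (not in B, keep), 17 (not in B, keep), 21 (in B, remove), 33 (not in B, keep)
A \ B = {7, 8, 16, 17, 33}

{7, 8, 16, 17, 33}


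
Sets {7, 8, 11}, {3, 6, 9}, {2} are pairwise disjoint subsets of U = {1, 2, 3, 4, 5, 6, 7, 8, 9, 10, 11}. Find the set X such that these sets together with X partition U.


U = {1, 2, 3, 4, 5, 6, 7, 8, 9, 10, 11}
Shown blocks: {7, 8, 11}, {3, 6, 9}, {2}
A partition's blocks are pairwise disjoint and cover U, so the missing block = U \ (union of shown blocks).
Union of shown blocks: {2, 3, 6, 7, 8, 9, 11}
Missing block = U \ (union) = {1, 4, 5, 10}

{1, 4, 5, 10}


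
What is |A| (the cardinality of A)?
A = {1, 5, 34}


Set A = {1, 5, 34}
Listing elements: 1, 5, 34
Counting: 3 elements
|A| = 3

3


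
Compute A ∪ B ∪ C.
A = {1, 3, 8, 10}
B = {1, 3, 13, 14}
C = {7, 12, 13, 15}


Set A = {1, 3, 8, 10}
Set B = {1, 3, 13, 14}
Set C = {7, 12, 13, 15}
First, A ∪ B = {1, 3, 8, 10, 13, 14}
Then, (A ∪ B) ∪ C = {1, 3, 7, 8, 10, 12, 13, 14, 15}

{1, 3, 7, 8, 10, 12, 13, 14, 15}


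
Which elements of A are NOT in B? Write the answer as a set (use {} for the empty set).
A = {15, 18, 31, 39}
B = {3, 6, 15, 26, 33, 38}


Set A = {15, 18, 31, 39}
Set B = {3, 6, 15, 26, 33, 38}
Check each element of A against B:
15 ∈ B, 18 ∉ B (include), 31 ∉ B (include), 39 ∉ B (include)
Elements of A not in B: {18, 31, 39}

{18, 31, 39}


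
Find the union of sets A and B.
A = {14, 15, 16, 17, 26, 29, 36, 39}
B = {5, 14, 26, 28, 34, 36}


Set A = {14, 15, 16, 17, 26, 29, 36, 39}
Set B = {5, 14, 26, 28, 34, 36}
A ∪ B includes all elements in either set.
Elements from A: {14, 15, 16, 17, 26, 29, 36, 39}
Elements from B not already included: {5, 28, 34}
A ∪ B = {5, 14, 15, 16, 17, 26, 28, 29, 34, 36, 39}

{5, 14, 15, 16, 17, 26, 28, 29, 34, 36, 39}


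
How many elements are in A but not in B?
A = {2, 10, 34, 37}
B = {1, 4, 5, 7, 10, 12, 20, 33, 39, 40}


Set A = {2, 10, 34, 37}
Set B = {1, 4, 5, 7, 10, 12, 20, 33, 39, 40}
A \ B = {2, 34, 37}
|A \ B| = 3

3


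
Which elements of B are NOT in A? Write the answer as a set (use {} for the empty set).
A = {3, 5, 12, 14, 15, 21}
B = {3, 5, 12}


Set A = {3, 5, 12, 14, 15, 21}
Set B = {3, 5, 12}
Check each element of B against A:
3 ∈ A, 5 ∈ A, 12 ∈ A
Elements of B not in A: {}

{}


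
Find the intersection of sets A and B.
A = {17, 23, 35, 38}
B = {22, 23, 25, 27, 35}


Set A = {17, 23, 35, 38}
Set B = {22, 23, 25, 27, 35}
A ∩ B includes only elements in both sets.
Check each element of A against B:
17 ✗, 23 ✓, 35 ✓, 38 ✗
A ∩ B = {23, 35}

{23, 35}


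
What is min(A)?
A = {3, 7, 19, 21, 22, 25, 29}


Set A = {3, 7, 19, 21, 22, 25, 29}
Elements in ascending order: 3, 7, 19, 21, 22, 25, 29
The smallest element is 3.

3


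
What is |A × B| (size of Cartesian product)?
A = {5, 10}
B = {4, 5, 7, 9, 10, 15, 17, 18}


Set A = {5, 10} has 2 elements.
Set B = {4, 5, 7, 9, 10, 15, 17, 18} has 8 elements.
|A × B| = |A| × |B| = 2 × 8 = 16

16


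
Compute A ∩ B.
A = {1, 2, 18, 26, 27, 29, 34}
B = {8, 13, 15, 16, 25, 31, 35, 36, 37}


Set A = {1, 2, 18, 26, 27, 29, 34}
Set B = {8, 13, 15, 16, 25, 31, 35, 36, 37}
A ∩ B includes only elements in both sets.
Check each element of A against B:
1 ✗, 2 ✗, 18 ✗, 26 ✗, 27 ✗, 29 ✗, 34 ✗
A ∩ B = {}

{}


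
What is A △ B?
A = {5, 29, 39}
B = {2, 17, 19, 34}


Set A = {5, 29, 39}
Set B = {2, 17, 19, 34}
A △ B = (A \ B) ∪ (B \ A)
Elements in A but not B: {5, 29, 39}
Elements in B but not A: {2, 17, 19, 34}
A △ B = {2, 5, 17, 19, 29, 34, 39}

{2, 5, 17, 19, 29, 34, 39}


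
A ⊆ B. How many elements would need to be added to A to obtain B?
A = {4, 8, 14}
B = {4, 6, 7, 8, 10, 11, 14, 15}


Set A = {4, 8, 14}, |A| = 3
Set B = {4, 6, 7, 8, 10, 11, 14, 15}, |B| = 8
Since A ⊆ B: B \ A = {6, 7, 10, 11, 15}
|B| - |A| = 8 - 3 = 5

5


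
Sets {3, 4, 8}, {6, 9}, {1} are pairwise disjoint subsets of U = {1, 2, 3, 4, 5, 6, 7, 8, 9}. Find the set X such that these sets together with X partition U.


U = {1, 2, 3, 4, 5, 6, 7, 8, 9}
Shown blocks: {3, 4, 8}, {6, 9}, {1}
A partition's blocks are pairwise disjoint and cover U, so the missing block = U \ (union of shown blocks).
Union of shown blocks: {1, 3, 4, 6, 8, 9}
Missing block = U \ (union) = {2, 5, 7}

{2, 5, 7}


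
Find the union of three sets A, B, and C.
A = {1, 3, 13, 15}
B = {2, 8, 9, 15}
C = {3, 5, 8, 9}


Set A = {1, 3, 13, 15}
Set B = {2, 8, 9, 15}
Set C = {3, 5, 8, 9}
First, A ∪ B = {1, 2, 3, 8, 9, 13, 15}
Then, (A ∪ B) ∪ C = {1, 2, 3, 5, 8, 9, 13, 15}

{1, 2, 3, 5, 8, 9, 13, 15}


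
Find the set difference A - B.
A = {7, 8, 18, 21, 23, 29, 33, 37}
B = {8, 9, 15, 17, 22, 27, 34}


Set A = {7, 8, 18, 21, 23, 29, 33, 37}
Set B = {8, 9, 15, 17, 22, 27, 34}
A \ B includes elements in A that are not in B.
Check each element of A:
7 (not in B, keep), 8 (in B, remove), 18 (not in B, keep), 21 (not in B, keep), 23 (not in B, keep), 29 (not in B, keep), 33 (not in B, keep), 37 (not in B, keep)
A \ B = {7, 18, 21, 23, 29, 33, 37}

{7, 18, 21, 23, 29, 33, 37}


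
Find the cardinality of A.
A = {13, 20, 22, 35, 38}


Set A = {13, 20, 22, 35, 38}
Listing elements: 13, 20, 22, 35, 38
Counting: 5 elements
|A| = 5

5


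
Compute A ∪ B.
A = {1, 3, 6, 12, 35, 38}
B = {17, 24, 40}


Set A = {1, 3, 6, 12, 35, 38}
Set B = {17, 24, 40}
A ∪ B includes all elements in either set.
Elements from A: {1, 3, 6, 12, 35, 38}
Elements from B not already included: {17, 24, 40}
A ∪ B = {1, 3, 6, 12, 17, 24, 35, 38, 40}

{1, 3, 6, 12, 17, 24, 35, 38, 40}


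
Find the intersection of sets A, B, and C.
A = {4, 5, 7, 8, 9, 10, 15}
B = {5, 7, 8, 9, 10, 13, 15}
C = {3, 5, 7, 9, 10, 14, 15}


Set A = {4, 5, 7, 8, 9, 10, 15}
Set B = {5, 7, 8, 9, 10, 13, 15}
Set C = {3, 5, 7, 9, 10, 14, 15}
First, A ∩ B = {5, 7, 8, 9, 10, 15}
Then, (A ∩ B) ∩ C = {5, 7, 9, 10, 15}

{5, 7, 9, 10, 15}


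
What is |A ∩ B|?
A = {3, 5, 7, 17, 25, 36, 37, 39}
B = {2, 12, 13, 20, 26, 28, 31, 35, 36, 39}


Set A = {3, 5, 7, 17, 25, 36, 37, 39}
Set B = {2, 12, 13, 20, 26, 28, 31, 35, 36, 39}
A ∩ B = {36, 39}
|A ∩ B| = 2

2


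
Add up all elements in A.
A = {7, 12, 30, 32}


Set A = {7, 12, 30, 32}
Sum = 7 + 12 + 30 + 32 = 81

81


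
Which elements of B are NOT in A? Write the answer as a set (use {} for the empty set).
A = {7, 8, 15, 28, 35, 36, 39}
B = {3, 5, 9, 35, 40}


Set A = {7, 8, 15, 28, 35, 36, 39}
Set B = {3, 5, 9, 35, 40}
Check each element of B against A:
3 ∉ A (include), 5 ∉ A (include), 9 ∉ A (include), 35 ∈ A, 40 ∉ A (include)
Elements of B not in A: {3, 5, 9, 40}

{3, 5, 9, 40}


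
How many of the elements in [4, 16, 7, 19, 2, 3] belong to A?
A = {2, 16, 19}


Set A = {2, 16, 19}
Candidates: [4, 16, 7, 19, 2, 3]
Check each candidate:
4 ∉ A, 16 ∈ A, 7 ∉ A, 19 ∈ A, 2 ∈ A, 3 ∉ A
Count of candidates in A: 3

3


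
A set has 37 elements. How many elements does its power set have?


The set has 37 elements.
The power set contains all possible subsets.
|P(A)| = 2^|A| = 2^37 = 137438953472

137438953472


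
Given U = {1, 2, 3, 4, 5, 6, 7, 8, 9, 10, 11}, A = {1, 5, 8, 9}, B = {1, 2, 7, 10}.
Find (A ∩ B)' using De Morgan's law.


U = {1, 2, 3, 4, 5, 6, 7, 8, 9, 10, 11}
A = {1, 5, 8, 9}, B = {1, 2, 7, 10}
A ∩ B = {1}
(A ∩ B)' = U \ (A ∩ B) = {2, 3, 4, 5, 6, 7, 8, 9, 10, 11}
Verification via A' ∪ B': A' = {2, 3, 4, 6, 7, 10, 11}, B' = {3, 4, 5, 6, 8, 9, 11}
A' ∪ B' = {2, 3, 4, 5, 6, 7, 8, 9, 10, 11} ✓

{2, 3, 4, 5, 6, 7, 8, 9, 10, 11}


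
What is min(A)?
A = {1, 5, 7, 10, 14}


Set A = {1, 5, 7, 10, 14}
Elements in ascending order: 1, 5, 7, 10, 14
The smallest element is 1.

1


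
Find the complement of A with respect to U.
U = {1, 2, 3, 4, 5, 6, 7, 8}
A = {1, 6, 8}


Universal set U = {1, 2, 3, 4, 5, 6, 7, 8}
Set A = {1, 6, 8}
A' = U \ A = elements in U but not in A
Checking each element of U:
1 (in A, exclude), 2 (not in A, include), 3 (not in A, include), 4 (not in A, include), 5 (not in A, include), 6 (in A, exclude), 7 (not in A, include), 8 (in A, exclude)
A' = {2, 3, 4, 5, 7}

{2, 3, 4, 5, 7}


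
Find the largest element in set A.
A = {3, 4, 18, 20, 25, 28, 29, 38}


Set A = {3, 4, 18, 20, 25, 28, 29, 38}
Elements in ascending order: 3, 4, 18, 20, 25, 28, 29, 38
The largest element is 38.

38


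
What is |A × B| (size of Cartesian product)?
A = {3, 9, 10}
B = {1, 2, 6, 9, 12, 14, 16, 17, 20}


Set A = {3, 9, 10} has 3 elements.
Set B = {1, 2, 6, 9, 12, 14, 16, 17, 20} has 9 elements.
|A × B| = |A| × |B| = 3 × 9 = 27

27


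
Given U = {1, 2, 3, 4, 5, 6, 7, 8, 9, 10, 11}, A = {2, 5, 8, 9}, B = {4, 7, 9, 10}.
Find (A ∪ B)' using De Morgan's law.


U = {1, 2, 3, 4, 5, 6, 7, 8, 9, 10, 11}
A = {2, 5, 8, 9}, B = {4, 7, 9, 10}
A ∪ B = {2, 4, 5, 7, 8, 9, 10}
(A ∪ B)' = U \ (A ∪ B) = {1, 3, 6, 11}
Verification via A' ∩ B': A' = {1, 3, 4, 6, 7, 10, 11}, B' = {1, 2, 3, 5, 6, 8, 11}
A' ∩ B' = {1, 3, 6, 11} ✓

{1, 3, 6, 11}


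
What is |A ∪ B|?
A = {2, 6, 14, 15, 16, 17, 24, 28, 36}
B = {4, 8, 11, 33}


Set A = {2, 6, 14, 15, 16, 17, 24, 28, 36}, |A| = 9
Set B = {4, 8, 11, 33}, |B| = 4
A ∩ B = {}, |A ∩ B| = 0
|A ∪ B| = |A| + |B| - |A ∩ B| = 9 + 4 - 0 = 13

13


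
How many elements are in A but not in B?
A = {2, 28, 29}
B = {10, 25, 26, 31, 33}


Set A = {2, 28, 29}
Set B = {10, 25, 26, 31, 33}
A \ B = {2, 28, 29}
|A \ B| = 3

3


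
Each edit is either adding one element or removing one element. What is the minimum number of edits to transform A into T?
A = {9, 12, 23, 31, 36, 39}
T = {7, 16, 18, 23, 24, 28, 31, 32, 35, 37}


Set A = {9, 12, 23, 31, 36, 39}
Set T = {7, 16, 18, 23, 24, 28, 31, 32, 35, 37}
Elements to remove from A (in A, not in T): {9, 12, 36, 39} → 4 removals
Elements to add to A (in T, not in A): {7, 16, 18, 24, 28, 32, 35, 37} → 8 additions
Total edits = 4 + 8 = 12

12


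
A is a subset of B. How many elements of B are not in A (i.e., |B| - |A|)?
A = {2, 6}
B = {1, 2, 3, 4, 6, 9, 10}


Set A = {2, 6}, |A| = 2
Set B = {1, 2, 3, 4, 6, 9, 10}, |B| = 7
Since A ⊆ B: B \ A = {1, 3, 4, 9, 10}
|B| - |A| = 7 - 2 = 5

5


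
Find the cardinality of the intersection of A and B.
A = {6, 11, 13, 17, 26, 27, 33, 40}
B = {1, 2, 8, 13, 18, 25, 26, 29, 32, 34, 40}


Set A = {6, 11, 13, 17, 26, 27, 33, 40}
Set B = {1, 2, 8, 13, 18, 25, 26, 29, 32, 34, 40}
A ∩ B = {13, 26, 40}
|A ∩ B| = 3

3


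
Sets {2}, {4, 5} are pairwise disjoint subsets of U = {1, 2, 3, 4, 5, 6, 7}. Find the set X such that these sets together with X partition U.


U = {1, 2, 3, 4, 5, 6, 7}
Shown blocks: {2}, {4, 5}
A partition's blocks are pairwise disjoint and cover U, so the missing block = U \ (union of shown blocks).
Union of shown blocks: {2, 4, 5}
Missing block = U \ (union) = {1, 3, 6, 7}

{1, 3, 6, 7}


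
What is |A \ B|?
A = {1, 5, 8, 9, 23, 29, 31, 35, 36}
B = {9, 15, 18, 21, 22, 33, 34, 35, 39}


Set A = {1, 5, 8, 9, 23, 29, 31, 35, 36}
Set B = {9, 15, 18, 21, 22, 33, 34, 35, 39}
A \ B = {1, 5, 8, 23, 29, 31, 36}
|A \ B| = 7

7


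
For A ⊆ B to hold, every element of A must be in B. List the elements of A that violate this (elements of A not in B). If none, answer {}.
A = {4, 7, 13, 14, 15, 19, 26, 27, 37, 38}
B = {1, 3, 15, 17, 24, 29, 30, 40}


Set A = {4, 7, 13, 14, 15, 19, 26, 27, 37, 38}
Set B = {1, 3, 15, 17, 24, 29, 30, 40}
Check each element of A against B:
4 ∉ B (include), 7 ∉ B (include), 13 ∉ B (include), 14 ∉ B (include), 15 ∈ B, 19 ∉ B (include), 26 ∉ B (include), 27 ∉ B (include), 37 ∉ B (include), 38 ∉ B (include)
Elements of A not in B: {4, 7, 13, 14, 19, 26, 27, 37, 38}

{4, 7, 13, 14, 19, 26, 27, 37, 38}


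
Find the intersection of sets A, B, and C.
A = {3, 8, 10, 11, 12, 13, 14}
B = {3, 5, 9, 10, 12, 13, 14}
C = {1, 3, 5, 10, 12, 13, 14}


Set A = {3, 8, 10, 11, 12, 13, 14}
Set B = {3, 5, 9, 10, 12, 13, 14}
Set C = {1, 3, 5, 10, 12, 13, 14}
First, A ∩ B = {3, 10, 12, 13, 14}
Then, (A ∩ B) ∩ C = {3, 10, 12, 13, 14}

{3, 10, 12, 13, 14}


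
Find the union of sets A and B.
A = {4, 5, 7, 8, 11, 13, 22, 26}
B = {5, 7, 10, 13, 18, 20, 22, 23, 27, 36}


Set A = {4, 5, 7, 8, 11, 13, 22, 26}
Set B = {5, 7, 10, 13, 18, 20, 22, 23, 27, 36}
A ∪ B includes all elements in either set.
Elements from A: {4, 5, 7, 8, 11, 13, 22, 26}
Elements from B not already included: {10, 18, 20, 23, 27, 36}
A ∪ B = {4, 5, 7, 8, 10, 11, 13, 18, 20, 22, 23, 26, 27, 36}

{4, 5, 7, 8, 10, 11, 13, 18, 20, 22, 23, 26, 27, 36}


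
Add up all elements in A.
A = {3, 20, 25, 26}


Set A = {3, 20, 25, 26}
Sum = 3 + 20 + 25 + 26 = 74

74


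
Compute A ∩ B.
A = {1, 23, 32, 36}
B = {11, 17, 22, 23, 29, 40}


Set A = {1, 23, 32, 36}
Set B = {11, 17, 22, 23, 29, 40}
A ∩ B includes only elements in both sets.
Check each element of A against B:
1 ✗, 23 ✓, 32 ✗, 36 ✗
A ∩ B = {23}

{23}


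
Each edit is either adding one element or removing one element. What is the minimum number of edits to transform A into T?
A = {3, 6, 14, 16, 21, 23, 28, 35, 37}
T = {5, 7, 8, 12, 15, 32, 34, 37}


Set A = {3, 6, 14, 16, 21, 23, 28, 35, 37}
Set T = {5, 7, 8, 12, 15, 32, 34, 37}
Elements to remove from A (in A, not in T): {3, 6, 14, 16, 21, 23, 28, 35} → 8 removals
Elements to add to A (in T, not in A): {5, 7, 8, 12, 15, 32, 34} → 7 additions
Total edits = 8 + 7 = 15

15


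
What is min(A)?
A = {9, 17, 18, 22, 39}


Set A = {9, 17, 18, 22, 39}
Elements in ascending order: 9, 17, 18, 22, 39
The smallest element is 9.

9


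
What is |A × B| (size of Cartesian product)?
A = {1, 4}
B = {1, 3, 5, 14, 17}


Set A = {1, 4} has 2 elements.
Set B = {1, 3, 5, 14, 17} has 5 elements.
|A × B| = |A| × |B| = 2 × 5 = 10

10


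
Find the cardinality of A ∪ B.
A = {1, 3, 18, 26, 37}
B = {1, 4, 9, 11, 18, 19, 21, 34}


Set A = {1, 3, 18, 26, 37}, |A| = 5
Set B = {1, 4, 9, 11, 18, 19, 21, 34}, |B| = 8
A ∩ B = {1, 18}, |A ∩ B| = 2
|A ∪ B| = |A| + |B| - |A ∩ B| = 5 + 8 - 2 = 11

11


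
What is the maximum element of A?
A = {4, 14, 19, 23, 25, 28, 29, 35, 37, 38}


Set A = {4, 14, 19, 23, 25, 28, 29, 35, 37, 38}
Elements in ascending order: 4, 14, 19, 23, 25, 28, 29, 35, 37, 38
The largest element is 38.

38


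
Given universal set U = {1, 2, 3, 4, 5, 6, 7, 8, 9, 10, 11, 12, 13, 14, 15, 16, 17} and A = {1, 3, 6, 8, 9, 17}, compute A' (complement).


Universal set U = {1, 2, 3, 4, 5, 6, 7, 8, 9, 10, 11, 12, 13, 14, 15, 16, 17}
Set A = {1, 3, 6, 8, 9, 17}
A' = U \ A = elements in U but not in A
Checking each element of U:
1 (in A, exclude), 2 (not in A, include), 3 (in A, exclude), 4 (not in A, include), 5 (not in A, include), 6 (in A, exclude), 7 (not in A, include), 8 (in A, exclude), 9 (in A, exclude), 10 (not in A, include), 11 (not in A, include), 12 (not in A, include), 13 (not in A, include), 14 (not in A, include), 15 (not in A, include), 16 (not in A, include), 17 (in A, exclude)
A' = {2, 4, 5, 7, 10, 11, 12, 13, 14, 15, 16}

{2, 4, 5, 7, 10, 11, 12, 13, 14, 15, 16}


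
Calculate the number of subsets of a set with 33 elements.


The set has 33 elements.
The power set contains all possible subsets.
|P(A)| = 2^|A| = 2^33 = 8589934592

8589934592


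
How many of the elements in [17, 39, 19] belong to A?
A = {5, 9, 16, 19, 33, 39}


Set A = {5, 9, 16, 19, 33, 39}
Candidates: [17, 39, 19]
Check each candidate:
17 ∉ A, 39 ∈ A, 19 ∈ A
Count of candidates in A: 2

2


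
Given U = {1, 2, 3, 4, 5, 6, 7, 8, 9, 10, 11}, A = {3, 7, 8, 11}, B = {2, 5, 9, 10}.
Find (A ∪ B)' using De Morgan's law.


U = {1, 2, 3, 4, 5, 6, 7, 8, 9, 10, 11}
A = {3, 7, 8, 11}, B = {2, 5, 9, 10}
A ∪ B = {2, 3, 5, 7, 8, 9, 10, 11}
(A ∪ B)' = U \ (A ∪ B) = {1, 4, 6}
Verification via A' ∩ B': A' = {1, 2, 4, 5, 6, 9, 10}, B' = {1, 3, 4, 6, 7, 8, 11}
A' ∩ B' = {1, 4, 6} ✓

{1, 4, 6}


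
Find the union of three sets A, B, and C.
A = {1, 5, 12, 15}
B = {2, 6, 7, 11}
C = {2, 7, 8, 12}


Set A = {1, 5, 12, 15}
Set B = {2, 6, 7, 11}
Set C = {2, 7, 8, 12}
First, A ∪ B = {1, 2, 5, 6, 7, 11, 12, 15}
Then, (A ∪ B) ∪ C = {1, 2, 5, 6, 7, 8, 11, 12, 15}

{1, 2, 5, 6, 7, 8, 11, 12, 15}


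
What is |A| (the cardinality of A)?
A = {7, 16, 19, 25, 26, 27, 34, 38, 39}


Set A = {7, 16, 19, 25, 26, 27, 34, 38, 39}
Listing elements: 7, 16, 19, 25, 26, 27, 34, 38, 39
Counting: 9 elements
|A| = 9

9


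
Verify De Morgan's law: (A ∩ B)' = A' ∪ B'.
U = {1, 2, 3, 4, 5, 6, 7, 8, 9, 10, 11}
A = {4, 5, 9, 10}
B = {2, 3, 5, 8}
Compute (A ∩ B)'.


U = {1, 2, 3, 4, 5, 6, 7, 8, 9, 10, 11}
A = {4, 5, 9, 10}, B = {2, 3, 5, 8}
A ∩ B = {5}
(A ∩ B)' = U \ (A ∩ B) = {1, 2, 3, 4, 6, 7, 8, 9, 10, 11}
Verification via A' ∪ B': A' = {1, 2, 3, 6, 7, 8, 11}, B' = {1, 4, 6, 7, 9, 10, 11}
A' ∪ B' = {1, 2, 3, 4, 6, 7, 8, 9, 10, 11} ✓

{1, 2, 3, 4, 6, 7, 8, 9, 10, 11}


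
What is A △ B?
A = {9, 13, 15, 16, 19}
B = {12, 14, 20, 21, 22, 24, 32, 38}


Set A = {9, 13, 15, 16, 19}
Set B = {12, 14, 20, 21, 22, 24, 32, 38}
A △ B = (A \ B) ∪ (B \ A)
Elements in A but not B: {9, 13, 15, 16, 19}
Elements in B but not A: {12, 14, 20, 21, 22, 24, 32, 38}
A △ B = {9, 12, 13, 14, 15, 16, 19, 20, 21, 22, 24, 32, 38}

{9, 12, 13, 14, 15, 16, 19, 20, 21, 22, 24, 32, 38}


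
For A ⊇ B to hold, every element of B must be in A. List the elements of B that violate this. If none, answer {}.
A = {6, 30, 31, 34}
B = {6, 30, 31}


Set A = {6, 30, 31, 34}
Set B = {6, 30, 31}
Check each element of B against A:
6 ∈ A, 30 ∈ A, 31 ∈ A
Elements of B not in A: {}

{}


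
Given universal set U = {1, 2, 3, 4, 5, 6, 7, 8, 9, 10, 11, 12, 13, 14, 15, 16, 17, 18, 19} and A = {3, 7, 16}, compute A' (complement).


Universal set U = {1, 2, 3, 4, 5, 6, 7, 8, 9, 10, 11, 12, 13, 14, 15, 16, 17, 18, 19}
Set A = {3, 7, 16}
A' = U \ A = elements in U but not in A
Checking each element of U:
1 (not in A, include), 2 (not in A, include), 3 (in A, exclude), 4 (not in A, include), 5 (not in A, include), 6 (not in A, include), 7 (in A, exclude), 8 (not in A, include), 9 (not in A, include), 10 (not in A, include), 11 (not in A, include), 12 (not in A, include), 13 (not in A, include), 14 (not in A, include), 15 (not in A, include), 16 (in A, exclude), 17 (not in A, include), 18 (not in A, include), 19 (not in A, include)
A' = {1, 2, 4, 5, 6, 8, 9, 10, 11, 12, 13, 14, 15, 17, 18, 19}

{1, 2, 4, 5, 6, 8, 9, 10, 11, 12, 13, 14, 15, 17, 18, 19}


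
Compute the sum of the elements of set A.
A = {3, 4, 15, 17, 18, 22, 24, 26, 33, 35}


Set A = {3, 4, 15, 17, 18, 22, 24, 26, 33, 35}
Sum = 3 + 4 + 15 + 17 + 18 + 22 + 24 + 26 + 33 + 35 = 197

197


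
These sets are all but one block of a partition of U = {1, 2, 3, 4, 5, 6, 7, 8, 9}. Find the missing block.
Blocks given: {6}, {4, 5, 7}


U = {1, 2, 3, 4, 5, 6, 7, 8, 9}
Shown blocks: {6}, {4, 5, 7}
A partition's blocks are pairwise disjoint and cover U, so the missing block = U \ (union of shown blocks).
Union of shown blocks: {4, 5, 6, 7}
Missing block = U \ (union) = {1, 2, 3, 8, 9}

{1, 2, 3, 8, 9}


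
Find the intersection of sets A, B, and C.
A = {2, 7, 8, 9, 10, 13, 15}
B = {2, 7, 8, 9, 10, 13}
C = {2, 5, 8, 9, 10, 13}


Set A = {2, 7, 8, 9, 10, 13, 15}
Set B = {2, 7, 8, 9, 10, 13}
Set C = {2, 5, 8, 9, 10, 13}
First, A ∩ B = {2, 7, 8, 9, 10, 13}
Then, (A ∩ B) ∩ C = {2, 8, 9, 10, 13}

{2, 8, 9, 10, 13}


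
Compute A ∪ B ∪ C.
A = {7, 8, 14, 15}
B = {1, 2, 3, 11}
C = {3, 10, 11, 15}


Set A = {7, 8, 14, 15}
Set B = {1, 2, 3, 11}
Set C = {3, 10, 11, 15}
First, A ∪ B = {1, 2, 3, 7, 8, 11, 14, 15}
Then, (A ∪ B) ∪ C = {1, 2, 3, 7, 8, 10, 11, 14, 15}

{1, 2, 3, 7, 8, 10, 11, 14, 15}


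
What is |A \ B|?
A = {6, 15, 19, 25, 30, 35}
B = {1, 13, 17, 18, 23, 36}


Set A = {6, 15, 19, 25, 30, 35}
Set B = {1, 13, 17, 18, 23, 36}
A \ B = {6, 15, 19, 25, 30, 35}
|A \ B| = 6

6


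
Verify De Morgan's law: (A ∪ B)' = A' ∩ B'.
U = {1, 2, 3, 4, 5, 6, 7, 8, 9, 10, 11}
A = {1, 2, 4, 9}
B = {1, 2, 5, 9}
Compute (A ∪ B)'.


U = {1, 2, 3, 4, 5, 6, 7, 8, 9, 10, 11}
A = {1, 2, 4, 9}, B = {1, 2, 5, 9}
A ∪ B = {1, 2, 4, 5, 9}
(A ∪ B)' = U \ (A ∪ B) = {3, 6, 7, 8, 10, 11}
Verification via A' ∩ B': A' = {3, 5, 6, 7, 8, 10, 11}, B' = {3, 4, 6, 7, 8, 10, 11}
A' ∩ B' = {3, 6, 7, 8, 10, 11} ✓

{3, 6, 7, 8, 10, 11}


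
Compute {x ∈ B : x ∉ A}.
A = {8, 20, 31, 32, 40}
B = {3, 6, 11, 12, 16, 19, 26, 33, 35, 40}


Set A = {8, 20, 31, 32, 40}
Set B = {3, 6, 11, 12, 16, 19, 26, 33, 35, 40}
Check each element of B against A:
3 ∉ A (include), 6 ∉ A (include), 11 ∉ A (include), 12 ∉ A (include), 16 ∉ A (include), 19 ∉ A (include), 26 ∉ A (include), 33 ∉ A (include), 35 ∉ A (include), 40 ∈ A
Elements of B not in A: {3, 6, 11, 12, 16, 19, 26, 33, 35}

{3, 6, 11, 12, 16, 19, 26, 33, 35}


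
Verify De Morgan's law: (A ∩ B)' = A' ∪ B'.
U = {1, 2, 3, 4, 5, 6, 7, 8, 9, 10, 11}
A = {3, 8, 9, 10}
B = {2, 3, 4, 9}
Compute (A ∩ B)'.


U = {1, 2, 3, 4, 5, 6, 7, 8, 9, 10, 11}
A = {3, 8, 9, 10}, B = {2, 3, 4, 9}
A ∩ B = {3, 9}
(A ∩ B)' = U \ (A ∩ B) = {1, 2, 4, 5, 6, 7, 8, 10, 11}
Verification via A' ∪ B': A' = {1, 2, 4, 5, 6, 7, 11}, B' = {1, 5, 6, 7, 8, 10, 11}
A' ∪ B' = {1, 2, 4, 5, 6, 7, 8, 10, 11} ✓

{1, 2, 4, 5, 6, 7, 8, 10, 11}


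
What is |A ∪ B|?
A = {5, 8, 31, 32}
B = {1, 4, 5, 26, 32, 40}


Set A = {5, 8, 31, 32}, |A| = 4
Set B = {1, 4, 5, 26, 32, 40}, |B| = 6
A ∩ B = {5, 32}, |A ∩ B| = 2
|A ∪ B| = |A| + |B| - |A ∩ B| = 4 + 6 - 2 = 8

8


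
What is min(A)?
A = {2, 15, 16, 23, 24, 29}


Set A = {2, 15, 16, 23, 24, 29}
Elements in ascending order: 2, 15, 16, 23, 24, 29
The smallest element is 2.

2


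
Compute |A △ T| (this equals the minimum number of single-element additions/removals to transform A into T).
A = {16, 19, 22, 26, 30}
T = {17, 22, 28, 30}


Set A = {16, 19, 22, 26, 30}
Set T = {17, 22, 28, 30}
Elements to remove from A (in A, not in T): {16, 19, 26} → 3 removals
Elements to add to A (in T, not in A): {17, 28} → 2 additions
Total edits = 3 + 2 = 5

5


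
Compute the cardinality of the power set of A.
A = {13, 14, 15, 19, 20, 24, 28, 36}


Set A = {13, 14, 15, 19, 20, 24, 28, 36}
|A| = 8
The power set P(A) contains all subsets of A.
|P(A)| = 2^|A| = 2^8 = 256

256


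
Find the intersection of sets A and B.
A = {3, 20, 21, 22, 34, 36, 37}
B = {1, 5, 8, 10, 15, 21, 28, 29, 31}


Set A = {3, 20, 21, 22, 34, 36, 37}
Set B = {1, 5, 8, 10, 15, 21, 28, 29, 31}
A ∩ B includes only elements in both sets.
Check each element of A against B:
3 ✗, 20 ✗, 21 ✓, 22 ✗, 34 ✗, 36 ✗, 37 ✗
A ∩ B = {21}

{21}


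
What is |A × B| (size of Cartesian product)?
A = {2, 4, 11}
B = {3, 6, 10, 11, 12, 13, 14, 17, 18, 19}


Set A = {2, 4, 11} has 3 elements.
Set B = {3, 6, 10, 11, 12, 13, 14, 17, 18, 19} has 10 elements.
|A × B| = |A| × |B| = 3 × 10 = 30

30


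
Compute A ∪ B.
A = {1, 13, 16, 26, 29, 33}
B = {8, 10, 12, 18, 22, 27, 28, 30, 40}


Set A = {1, 13, 16, 26, 29, 33}
Set B = {8, 10, 12, 18, 22, 27, 28, 30, 40}
A ∪ B includes all elements in either set.
Elements from A: {1, 13, 16, 26, 29, 33}
Elements from B not already included: {8, 10, 12, 18, 22, 27, 28, 30, 40}
A ∪ B = {1, 8, 10, 12, 13, 16, 18, 22, 26, 27, 28, 29, 30, 33, 40}

{1, 8, 10, 12, 13, 16, 18, 22, 26, 27, 28, 29, 30, 33, 40}


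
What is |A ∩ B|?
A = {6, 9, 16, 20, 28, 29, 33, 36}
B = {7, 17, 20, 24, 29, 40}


Set A = {6, 9, 16, 20, 28, 29, 33, 36}
Set B = {7, 17, 20, 24, 29, 40}
A ∩ B = {20, 29}
|A ∩ B| = 2

2


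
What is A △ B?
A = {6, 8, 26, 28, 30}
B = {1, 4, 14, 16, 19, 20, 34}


Set A = {6, 8, 26, 28, 30}
Set B = {1, 4, 14, 16, 19, 20, 34}
A △ B = (A \ B) ∪ (B \ A)
Elements in A but not B: {6, 8, 26, 28, 30}
Elements in B but not A: {1, 4, 14, 16, 19, 20, 34}
A △ B = {1, 4, 6, 8, 14, 16, 19, 20, 26, 28, 30, 34}

{1, 4, 6, 8, 14, 16, 19, 20, 26, 28, 30, 34}


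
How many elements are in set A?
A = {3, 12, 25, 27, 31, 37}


Set A = {3, 12, 25, 27, 31, 37}
Listing elements: 3, 12, 25, 27, 31, 37
Counting: 6 elements
|A| = 6

6


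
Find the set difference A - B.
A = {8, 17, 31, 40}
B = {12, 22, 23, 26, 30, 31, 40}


Set A = {8, 17, 31, 40}
Set B = {12, 22, 23, 26, 30, 31, 40}
A \ B includes elements in A that are not in B.
Check each element of A:
8 (not in B, keep), 17 (not in B, keep), 31 (in B, remove), 40 (in B, remove)
A \ B = {8, 17}

{8, 17}


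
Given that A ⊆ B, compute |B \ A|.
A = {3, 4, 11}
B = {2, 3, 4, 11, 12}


Set A = {3, 4, 11}, |A| = 3
Set B = {2, 3, 4, 11, 12}, |B| = 5
Since A ⊆ B: B \ A = {2, 12}
|B| - |A| = 5 - 3 = 2

2


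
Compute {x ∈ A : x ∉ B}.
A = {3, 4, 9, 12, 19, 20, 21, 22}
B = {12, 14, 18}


Set A = {3, 4, 9, 12, 19, 20, 21, 22}
Set B = {12, 14, 18}
Check each element of A against B:
3 ∉ B (include), 4 ∉ B (include), 9 ∉ B (include), 12 ∈ B, 19 ∉ B (include), 20 ∉ B (include), 21 ∉ B (include), 22 ∉ B (include)
Elements of A not in B: {3, 4, 9, 19, 20, 21, 22}

{3, 4, 9, 19, 20, 21, 22}


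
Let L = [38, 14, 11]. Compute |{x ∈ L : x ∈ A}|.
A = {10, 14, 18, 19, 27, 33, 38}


Set A = {10, 14, 18, 19, 27, 33, 38}
Candidates: [38, 14, 11]
Check each candidate:
38 ∈ A, 14 ∈ A, 11 ∉ A
Count of candidates in A: 2

2


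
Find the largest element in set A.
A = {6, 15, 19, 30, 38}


Set A = {6, 15, 19, 30, 38}
Elements in ascending order: 6, 15, 19, 30, 38
The largest element is 38.

38


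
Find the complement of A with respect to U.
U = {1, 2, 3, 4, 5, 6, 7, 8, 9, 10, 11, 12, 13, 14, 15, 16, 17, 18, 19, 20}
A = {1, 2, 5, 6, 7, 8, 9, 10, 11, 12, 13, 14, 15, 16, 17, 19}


Universal set U = {1, 2, 3, 4, 5, 6, 7, 8, 9, 10, 11, 12, 13, 14, 15, 16, 17, 18, 19, 20}
Set A = {1, 2, 5, 6, 7, 8, 9, 10, 11, 12, 13, 14, 15, 16, 17, 19}
A' = U \ A = elements in U but not in A
Checking each element of U:
1 (in A, exclude), 2 (in A, exclude), 3 (not in A, include), 4 (not in A, include), 5 (in A, exclude), 6 (in A, exclude), 7 (in A, exclude), 8 (in A, exclude), 9 (in A, exclude), 10 (in A, exclude), 11 (in A, exclude), 12 (in A, exclude), 13 (in A, exclude), 14 (in A, exclude), 15 (in A, exclude), 16 (in A, exclude), 17 (in A, exclude), 18 (not in A, include), 19 (in A, exclude), 20 (not in A, include)
A' = {3, 4, 18, 20}

{3, 4, 18, 20}
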